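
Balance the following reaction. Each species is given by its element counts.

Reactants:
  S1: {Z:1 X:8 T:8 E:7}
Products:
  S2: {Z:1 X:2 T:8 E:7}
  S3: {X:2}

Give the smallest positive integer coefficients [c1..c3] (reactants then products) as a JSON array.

Coefficients: [1, 1, 3]

Z: 1·1 = 1 | 1·1+3·0 = 1
X: 1·8 = 8 | 1·2+3·2 = 8
T: 1·8 = 8 | 1·8+3·0 = 8
E: 1·7 = 7 | 1·7+3·0 = 7
gcd(1,1,3) = 1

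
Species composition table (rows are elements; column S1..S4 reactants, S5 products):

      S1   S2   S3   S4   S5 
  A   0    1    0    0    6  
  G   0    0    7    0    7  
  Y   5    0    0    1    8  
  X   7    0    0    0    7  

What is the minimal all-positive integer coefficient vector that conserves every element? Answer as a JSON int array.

A: 1·0+6·1+1·0+3·0 = 6 | 1·6 = 6
G: 1·0+6·0+1·7+3·0 = 7 | 1·7 = 7
Y: 1·5+6·0+1·0+3·1 = 8 | 1·8 = 8
X: 1·7+6·0+1·0+3·0 = 7 | 1·7 = 7
gcd(1,6,1,3,1) = 1

Coefficients: [1, 6, 1, 3, 1]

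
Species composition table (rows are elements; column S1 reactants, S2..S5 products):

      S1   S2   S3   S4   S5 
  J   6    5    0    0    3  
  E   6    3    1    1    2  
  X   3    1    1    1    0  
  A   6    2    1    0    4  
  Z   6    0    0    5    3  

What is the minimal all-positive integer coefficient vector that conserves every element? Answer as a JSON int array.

J: 4·6 = 24 | 3·5+6·0+3·0+3·3 = 24
E: 4·6 = 24 | 3·3+6·1+3·1+3·2 = 24
X: 4·3 = 12 | 3·1+6·1+3·1+3·0 = 12
A: 4·6 = 24 | 3·2+6·1+3·0+3·4 = 24
Z: 4·6 = 24 | 3·0+6·0+3·5+3·3 = 24
gcd(4,3,6,3,3) = 1

Coefficients: [4, 3, 6, 3, 3]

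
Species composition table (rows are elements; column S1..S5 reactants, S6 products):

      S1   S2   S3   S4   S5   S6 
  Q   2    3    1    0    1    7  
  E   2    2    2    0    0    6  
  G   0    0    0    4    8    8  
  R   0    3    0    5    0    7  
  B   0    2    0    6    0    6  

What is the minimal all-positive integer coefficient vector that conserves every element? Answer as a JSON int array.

Coefficients: [1, 6, 5, 2, 3, 4]

Q: 1·2+6·3+5·1+2·0+3·1 = 28 | 4·7 = 28
E: 1·2+6·2+5·2+2·0+3·0 = 24 | 4·6 = 24
G: 1·0+6·0+5·0+2·4+3·8 = 32 | 4·8 = 32
R: 1·0+6·3+5·0+2·5+3·0 = 28 | 4·7 = 28
B: 1·0+6·2+5·0+2·6+3·0 = 24 | 4·6 = 24
gcd(1,6,5,2,3,4) = 1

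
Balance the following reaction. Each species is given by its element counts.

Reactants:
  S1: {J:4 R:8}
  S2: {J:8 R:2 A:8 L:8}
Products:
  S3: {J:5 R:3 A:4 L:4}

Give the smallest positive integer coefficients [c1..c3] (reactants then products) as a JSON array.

Coefficients: [1, 2, 4]

J: 1·4+2·8 = 20 | 4·5 = 20
R: 1·8+2·2 = 12 | 4·3 = 12
A: 1·0+2·8 = 16 | 4·4 = 16
L: 1·0+2·8 = 16 | 4·4 = 16
gcd(1,2,4) = 1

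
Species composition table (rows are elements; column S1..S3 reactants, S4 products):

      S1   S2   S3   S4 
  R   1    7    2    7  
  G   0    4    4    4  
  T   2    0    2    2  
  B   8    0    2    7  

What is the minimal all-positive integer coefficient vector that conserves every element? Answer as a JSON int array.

R: 5·1+5·7+1·2 = 42 | 6·7 = 42
G: 5·0+5·4+1·4 = 24 | 6·4 = 24
T: 5·2+5·0+1·2 = 12 | 6·2 = 12
B: 5·8+5·0+1·2 = 42 | 6·7 = 42
gcd(5,5,1,6) = 1

Coefficients: [5, 5, 1, 6]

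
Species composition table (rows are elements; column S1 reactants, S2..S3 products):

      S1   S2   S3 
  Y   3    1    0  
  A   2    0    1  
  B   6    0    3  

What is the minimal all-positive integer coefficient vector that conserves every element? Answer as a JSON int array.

Coefficients: [1, 3, 2]

Y: 1·3 = 3 | 3·1+2·0 = 3
A: 1·2 = 2 | 3·0+2·1 = 2
B: 1·6 = 6 | 3·0+2·3 = 6
gcd(1,3,2) = 1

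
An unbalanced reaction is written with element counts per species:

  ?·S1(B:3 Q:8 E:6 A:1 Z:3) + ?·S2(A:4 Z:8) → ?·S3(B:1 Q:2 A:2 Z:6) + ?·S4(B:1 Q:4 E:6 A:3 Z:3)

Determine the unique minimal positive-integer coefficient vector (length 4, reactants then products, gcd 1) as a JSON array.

Coefficients: [2, 3, 4, 2]

B: 2·3+3·0 = 6 | 4·1+2·1 = 6
Q: 2·8+3·0 = 16 | 4·2+2·4 = 16
E: 2·6+3·0 = 12 | 4·0+2·6 = 12
A: 2·1+3·4 = 14 | 4·2+2·3 = 14
Z: 2·3+3·8 = 30 | 4·6+2·3 = 30
gcd(2,3,4,2) = 1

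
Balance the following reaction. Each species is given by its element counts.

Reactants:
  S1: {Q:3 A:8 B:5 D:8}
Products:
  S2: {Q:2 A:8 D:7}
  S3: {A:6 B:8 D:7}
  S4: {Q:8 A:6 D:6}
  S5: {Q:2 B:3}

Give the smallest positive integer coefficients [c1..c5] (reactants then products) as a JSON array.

Coefficients: [6, 3, 3, 1, 2]

Q: 6·3 = 18 | 3·2+3·0+1·8+2·2 = 18
A: 6·8 = 48 | 3·8+3·6+1·6+2·0 = 48
B: 6·5 = 30 | 3·0+3·8+1·0+2·3 = 30
D: 6·8 = 48 | 3·7+3·7+1·6+2·0 = 48
gcd(6,3,3,1,2) = 1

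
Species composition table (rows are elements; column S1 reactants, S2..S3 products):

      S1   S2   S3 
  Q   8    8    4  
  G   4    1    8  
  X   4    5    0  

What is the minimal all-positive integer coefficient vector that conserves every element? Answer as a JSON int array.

Coefficients: [5, 4, 2]

Q: 5·8 = 40 | 4·8+2·4 = 40
G: 5·4 = 20 | 4·1+2·8 = 20
X: 5·4 = 20 | 4·5+2·0 = 20
gcd(5,4,2) = 1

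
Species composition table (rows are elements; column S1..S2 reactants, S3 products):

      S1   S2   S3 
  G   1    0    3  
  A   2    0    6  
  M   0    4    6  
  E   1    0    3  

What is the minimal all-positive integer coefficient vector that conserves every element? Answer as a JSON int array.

G: 6·1+3·0 = 6 | 2·3 = 6
A: 6·2+3·0 = 12 | 2·6 = 12
M: 6·0+3·4 = 12 | 2·6 = 12
E: 6·1+3·0 = 6 | 2·3 = 6
gcd(6,3,2) = 1

Coefficients: [6, 3, 2]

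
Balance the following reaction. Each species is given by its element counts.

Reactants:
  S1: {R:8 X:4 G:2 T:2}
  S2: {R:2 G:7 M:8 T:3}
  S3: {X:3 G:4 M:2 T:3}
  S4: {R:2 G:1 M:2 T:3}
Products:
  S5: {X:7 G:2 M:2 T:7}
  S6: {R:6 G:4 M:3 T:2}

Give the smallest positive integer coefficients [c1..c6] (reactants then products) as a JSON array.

Coefficients: [3, 1, 3, 5, 3, 6]

R: 3·8+1·2+3·0+5·2 = 36 | 3·0+6·6 = 36
X: 3·4+1·0+3·3+5·0 = 21 | 3·7+6·0 = 21
G: 3·2+1·7+3·4+5·1 = 30 | 3·2+6·4 = 30
M: 3·0+1·8+3·2+5·2 = 24 | 3·2+6·3 = 24
T: 3·2+1·3+3·3+5·3 = 33 | 3·7+6·2 = 33
gcd(3,1,3,5,3,6) = 1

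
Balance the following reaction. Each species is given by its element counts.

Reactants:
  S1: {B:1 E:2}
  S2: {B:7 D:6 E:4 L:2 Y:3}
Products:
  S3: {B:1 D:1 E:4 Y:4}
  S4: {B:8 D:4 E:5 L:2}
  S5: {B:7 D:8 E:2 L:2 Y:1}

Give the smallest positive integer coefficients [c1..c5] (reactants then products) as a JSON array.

Coefficients: [4, 3, 2, 2, 1]

B: 4·1+3·7 = 25 | 2·1+2·8+1·7 = 25
D: 4·0+3·6 = 18 | 2·1+2·4+1·8 = 18
E: 4·2+3·4 = 20 | 2·4+2·5+1·2 = 20
L: 4·0+3·2 = 6 | 2·0+2·2+1·2 = 6
Y: 4·0+3·3 = 9 | 2·4+2·0+1·1 = 9
gcd(4,3,2,2,1) = 1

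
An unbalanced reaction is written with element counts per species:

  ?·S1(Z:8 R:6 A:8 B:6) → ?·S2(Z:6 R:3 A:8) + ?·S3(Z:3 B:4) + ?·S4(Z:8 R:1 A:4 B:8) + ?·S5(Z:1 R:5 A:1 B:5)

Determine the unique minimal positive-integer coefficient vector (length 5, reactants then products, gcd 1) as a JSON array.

Coefficients: [6, 5, 2, 1, 4]

Z: 6·8 = 48 | 5·6+2·3+1·8+4·1 = 48
R: 6·6 = 36 | 5·3+2·0+1·1+4·5 = 36
A: 6·8 = 48 | 5·8+2·0+1·4+4·1 = 48
B: 6·6 = 36 | 5·0+2·4+1·8+4·5 = 36
gcd(6,5,2,1,4) = 1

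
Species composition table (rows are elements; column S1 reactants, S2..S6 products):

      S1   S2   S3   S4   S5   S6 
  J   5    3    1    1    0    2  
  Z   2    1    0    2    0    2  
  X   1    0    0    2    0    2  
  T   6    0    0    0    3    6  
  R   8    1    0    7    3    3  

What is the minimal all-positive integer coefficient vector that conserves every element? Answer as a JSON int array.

Coefficients: [4, 4, 5, 1, 6, 1]

J: 4·5 = 20 | 4·3+5·1+1·1+6·0+1·2 = 20
Z: 4·2 = 8 | 4·1+5·0+1·2+6·0+1·2 = 8
X: 4·1 = 4 | 4·0+5·0+1·2+6·0+1·2 = 4
T: 4·6 = 24 | 4·0+5·0+1·0+6·3+1·6 = 24
R: 4·8 = 32 | 4·1+5·0+1·7+6·3+1·3 = 32
gcd(4,4,5,1,6,1) = 1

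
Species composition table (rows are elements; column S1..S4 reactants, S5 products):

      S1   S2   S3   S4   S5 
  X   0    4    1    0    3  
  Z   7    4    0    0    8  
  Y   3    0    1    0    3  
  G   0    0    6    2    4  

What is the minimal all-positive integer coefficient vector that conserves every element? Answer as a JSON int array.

X: 4·0+3·4+3·1+1·0 = 15 | 5·3 = 15
Z: 4·7+3·4+3·0+1·0 = 40 | 5·8 = 40
Y: 4·3+3·0+3·1+1·0 = 15 | 5·3 = 15
G: 4·0+3·0+3·6+1·2 = 20 | 5·4 = 20
gcd(4,3,3,1,5) = 1

Coefficients: [4, 3, 3, 1, 5]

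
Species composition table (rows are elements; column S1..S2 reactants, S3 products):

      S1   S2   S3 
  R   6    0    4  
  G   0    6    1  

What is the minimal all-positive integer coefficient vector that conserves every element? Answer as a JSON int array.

R: 4·6+1·0 = 24 | 6·4 = 24
G: 4·0+1·6 = 6 | 6·1 = 6
gcd(4,1,6) = 1

Coefficients: [4, 1, 6]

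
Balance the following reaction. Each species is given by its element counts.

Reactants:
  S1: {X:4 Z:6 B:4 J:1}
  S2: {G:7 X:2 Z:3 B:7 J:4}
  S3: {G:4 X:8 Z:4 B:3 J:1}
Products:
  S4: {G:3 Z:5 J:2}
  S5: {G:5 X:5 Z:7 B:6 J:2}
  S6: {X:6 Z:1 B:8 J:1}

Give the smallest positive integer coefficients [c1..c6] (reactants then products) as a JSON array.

Coefficients: [5, 3, 1, 5, 2, 4]

G: 5·0+3·7+1·4 = 25 | 5·3+2·5+4·0 = 25
X: 5·4+3·2+1·8 = 34 | 5·0+2·5+4·6 = 34
Z: 5·6+3·3+1·4 = 43 | 5·5+2·7+4·1 = 43
B: 5·4+3·7+1·3 = 44 | 5·0+2·6+4·8 = 44
J: 5·1+3·4+1·1 = 18 | 5·2+2·2+4·1 = 18
gcd(5,3,1,5,2,4) = 1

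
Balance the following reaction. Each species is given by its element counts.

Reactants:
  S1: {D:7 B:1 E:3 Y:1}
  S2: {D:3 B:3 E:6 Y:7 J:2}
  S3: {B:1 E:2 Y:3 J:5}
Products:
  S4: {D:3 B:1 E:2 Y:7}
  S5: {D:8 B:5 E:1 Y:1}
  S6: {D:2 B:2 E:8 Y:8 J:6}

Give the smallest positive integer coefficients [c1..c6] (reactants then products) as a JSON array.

Coefficients: [2, 5, 4, 1, 2, 5]

D: 2·7+5·3+4·0 = 29 | 1·3+2·8+5·2 = 29
B: 2·1+5·3+4·1 = 21 | 1·1+2·5+5·2 = 21
E: 2·3+5·6+4·2 = 44 | 1·2+2·1+5·8 = 44
Y: 2·1+5·7+4·3 = 49 | 1·7+2·1+5·8 = 49
J: 2·0+5·2+4·5 = 30 | 1·0+2·0+5·6 = 30
gcd(2,5,4,1,2,5) = 1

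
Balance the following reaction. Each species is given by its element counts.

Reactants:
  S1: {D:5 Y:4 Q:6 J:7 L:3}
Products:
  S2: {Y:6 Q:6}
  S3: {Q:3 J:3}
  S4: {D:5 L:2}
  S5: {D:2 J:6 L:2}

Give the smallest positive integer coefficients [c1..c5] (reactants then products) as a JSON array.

D: 6·5 = 30 | 4·0+4·0+4·5+5·2 = 30
Y: 6·4 = 24 | 4·6+4·0+4·0+5·0 = 24
Q: 6·6 = 36 | 4·6+4·3+4·0+5·0 = 36
J: 6·7 = 42 | 4·0+4·3+4·0+5·6 = 42
L: 6·3 = 18 | 4·0+4·0+4·2+5·2 = 18
gcd(6,4,4,4,5) = 1

Coefficients: [6, 4, 4, 4, 5]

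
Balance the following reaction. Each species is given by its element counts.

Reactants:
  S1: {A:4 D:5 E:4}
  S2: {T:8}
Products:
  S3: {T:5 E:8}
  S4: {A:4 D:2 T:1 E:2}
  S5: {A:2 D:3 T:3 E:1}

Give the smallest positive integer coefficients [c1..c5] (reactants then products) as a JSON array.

A: 4·4+3·0 = 16 | 1·0+1·4+6·2 = 16
D: 4·5+3·0 = 20 | 1·0+1·2+6·3 = 20
T: 4·0+3·8 = 24 | 1·5+1·1+6·3 = 24
E: 4·4+3·0 = 16 | 1·8+1·2+6·1 = 16
gcd(4,3,1,1,6) = 1

Coefficients: [4, 3, 1, 1, 6]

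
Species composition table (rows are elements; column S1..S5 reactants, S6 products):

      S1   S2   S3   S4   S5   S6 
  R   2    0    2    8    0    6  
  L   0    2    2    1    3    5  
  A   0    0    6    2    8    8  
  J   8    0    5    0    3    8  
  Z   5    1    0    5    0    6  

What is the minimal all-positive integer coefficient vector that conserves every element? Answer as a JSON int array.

Coefficients: [1, 2, 1, 1, 1, 2]

R: 1·2+2·0+1·2+1·8+1·0 = 12 | 2·6 = 12
L: 1·0+2·2+1·2+1·1+1·3 = 10 | 2·5 = 10
A: 1·0+2·0+1·6+1·2+1·8 = 16 | 2·8 = 16
J: 1·8+2·0+1·5+1·0+1·3 = 16 | 2·8 = 16
Z: 1·5+2·1+1·0+1·5+1·0 = 12 | 2·6 = 12
gcd(1,2,1,1,1,2) = 1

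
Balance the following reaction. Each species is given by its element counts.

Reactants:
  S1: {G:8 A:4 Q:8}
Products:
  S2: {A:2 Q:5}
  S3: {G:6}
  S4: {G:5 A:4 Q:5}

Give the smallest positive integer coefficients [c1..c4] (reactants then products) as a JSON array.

G: 5·8 = 40 | 6·0+5·6+2·5 = 40
A: 5·4 = 20 | 6·2+5·0+2·4 = 20
Q: 5·8 = 40 | 6·5+5·0+2·5 = 40
gcd(5,6,5,2) = 1

Coefficients: [5, 6, 5, 2]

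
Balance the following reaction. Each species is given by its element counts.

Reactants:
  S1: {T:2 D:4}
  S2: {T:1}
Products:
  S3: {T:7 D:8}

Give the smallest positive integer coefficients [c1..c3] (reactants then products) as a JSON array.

Coefficients: [2, 3, 1]

T: 2·2+3·1 = 7 | 1·7 = 7
D: 2·4+3·0 = 8 | 1·8 = 8
gcd(2,3,1) = 1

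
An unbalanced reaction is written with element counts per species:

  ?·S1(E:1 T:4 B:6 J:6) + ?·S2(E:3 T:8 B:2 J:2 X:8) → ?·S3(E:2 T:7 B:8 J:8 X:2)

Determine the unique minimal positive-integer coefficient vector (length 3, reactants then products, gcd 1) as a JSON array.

Coefficients: [5, 1, 4]

E: 5·1+1·3 = 8 | 4·2 = 8
T: 5·4+1·8 = 28 | 4·7 = 28
B: 5·6+1·2 = 32 | 4·8 = 32
J: 5·6+1·2 = 32 | 4·8 = 32
X: 5·0+1·8 = 8 | 4·2 = 8
gcd(5,1,4) = 1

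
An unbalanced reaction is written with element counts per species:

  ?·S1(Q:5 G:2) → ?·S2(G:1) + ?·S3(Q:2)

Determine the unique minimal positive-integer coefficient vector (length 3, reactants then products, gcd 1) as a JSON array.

Q: 2·5 = 10 | 4·0+5·2 = 10
G: 2·2 = 4 | 4·1+5·0 = 4
gcd(2,4,5) = 1

Coefficients: [2, 4, 5]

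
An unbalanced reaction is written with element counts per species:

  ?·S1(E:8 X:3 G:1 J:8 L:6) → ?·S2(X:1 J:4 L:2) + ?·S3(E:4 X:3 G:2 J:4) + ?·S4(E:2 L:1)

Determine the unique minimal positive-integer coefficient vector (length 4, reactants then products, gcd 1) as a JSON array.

Coefficients: [2, 3, 1, 6]

E: 2·8 = 16 | 3·0+1·4+6·2 = 16
X: 2·3 = 6 | 3·1+1·3+6·0 = 6
G: 2·1 = 2 | 3·0+1·2+6·0 = 2
J: 2·8 = 16 | 3·4+1·4+6·0 = 16
L: 2·6 = 12 | 3·2+1·0+6·1 = 12
gcd(2,3,1,6) = 1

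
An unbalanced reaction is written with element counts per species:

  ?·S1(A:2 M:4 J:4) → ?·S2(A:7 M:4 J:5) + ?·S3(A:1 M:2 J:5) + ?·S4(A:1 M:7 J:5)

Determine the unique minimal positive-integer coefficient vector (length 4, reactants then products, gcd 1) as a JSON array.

A: 5·2 = 10 | 1·7+1·1+2·1 = 10
M: 5·4 = 20 | 1·4+1·2+2·7 = 20
J: 5·4 = 20 | 1·5+1·5+2·5 = 20
gcd(5,1,1,2) = 1

Coefficients: [5, 1, 1, 2]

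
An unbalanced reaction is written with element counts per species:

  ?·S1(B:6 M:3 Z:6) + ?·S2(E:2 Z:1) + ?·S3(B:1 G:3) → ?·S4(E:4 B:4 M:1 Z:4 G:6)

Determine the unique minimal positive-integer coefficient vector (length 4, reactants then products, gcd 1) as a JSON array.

Coefficients: [1, 6, 6, 3]

E: 1·0+6·2+6·0 = 12 | 3·4 = 12
B: 1·6+6·0+6·1 = 12 | 3·4 = 12
M: 1·3+6·0+6·0 = 3 | 3·1 = 3
Z: 1·6+6·1+6·0 = 12 | 3·4 = 12
G: 1·0+6·0+6·3 = 18 | 3·6 = 18
gcd(1,6,6,3) = 1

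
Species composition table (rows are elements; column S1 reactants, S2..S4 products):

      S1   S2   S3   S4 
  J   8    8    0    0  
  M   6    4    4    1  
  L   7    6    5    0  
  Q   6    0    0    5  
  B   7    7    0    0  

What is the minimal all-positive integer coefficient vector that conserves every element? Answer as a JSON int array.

Coefficients: [5, 5, 1, 6]

J: 5·8 = 40 | 5·8+1·0+6·0 = 40
M: 5·6 = 30 | 5·4+1·4+6·1 = 30
L: 5·7 = 35 | 5·6+1·5+6·0 = 35
Q: 5·6 = 30 | 5·0+1·0+6·5 = 30
B: 5·7 = 35 | 5·7+1·0+6·0 = 35
gcd(5,5,1,6) = 1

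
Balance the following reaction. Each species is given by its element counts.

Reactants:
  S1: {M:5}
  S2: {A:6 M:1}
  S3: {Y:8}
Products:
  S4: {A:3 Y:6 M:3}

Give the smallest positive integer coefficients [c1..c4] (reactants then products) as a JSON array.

A: 2·0+2·6+3·0 = 12 | 4·3 = 12
Y: 2·0+2·0+3·8 = 24 | 4·6 = 24
M: 2·5+2·1+3·0 = 12 | 4·3 = 12
gcd(2,2,3,4) = 1

Coefficients: [2, 2, 3, 4]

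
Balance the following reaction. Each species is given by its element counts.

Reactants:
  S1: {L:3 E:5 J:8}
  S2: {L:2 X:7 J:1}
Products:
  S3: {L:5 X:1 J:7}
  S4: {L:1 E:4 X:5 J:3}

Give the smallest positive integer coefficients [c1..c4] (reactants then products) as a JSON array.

Coefficients: [4, 4, 3, 5]

L: 4·3+4·2 = 20 | 3·5+5·1 = 20
E: 4·5+4·0 = 20 | 3·0+5·4 = 20
X: 4·0+4·7 = 28 | 3·1+5·5 = 28
J: 4·8+4·1 = 36 | 3·7+5·3 = 36
gcd(4,4,3,5) = 1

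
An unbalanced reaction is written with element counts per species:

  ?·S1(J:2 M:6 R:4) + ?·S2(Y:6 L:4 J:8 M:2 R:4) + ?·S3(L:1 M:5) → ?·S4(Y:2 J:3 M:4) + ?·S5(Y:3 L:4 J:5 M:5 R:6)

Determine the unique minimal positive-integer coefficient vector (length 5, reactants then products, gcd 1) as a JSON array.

Coefficients: [4, 5, 4, 6, 6]

Y: 4·0+5·6+4·0 = 30 | 6·2+6·3 = 30
L: 4·0+5·4+4·1 = 24 | 6·0+6·4 = 24
J: 4·2+5·8+4·0 = 48 | 6·3+6·5 = 48
M: 4·6+5·2+4·5 = 54 | 6·4+6·5 = 54
R: 4·4+5·4+4·0 = 36 | 6·0+6·6 = 36
gcd(4,5,4,6,6) = 1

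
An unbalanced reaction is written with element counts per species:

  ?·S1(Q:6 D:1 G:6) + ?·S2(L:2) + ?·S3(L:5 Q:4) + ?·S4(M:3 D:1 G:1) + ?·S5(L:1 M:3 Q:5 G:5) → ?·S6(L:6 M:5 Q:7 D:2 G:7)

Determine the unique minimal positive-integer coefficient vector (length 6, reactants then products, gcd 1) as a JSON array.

Coefficients: [2, 6, 1, 4, 1, 3]

L: 2·0+6·2+1·5+4·0+1·1 = 18 | 3·6 = 18
M: 2·0+6·0+1·0+4·3+1·3 = 15 | 3·5 = 15
Q: 2·6+6·0+1·4+4·0+1·5 = 21 | 3·7 = 21
D: 2·1+6·0+1·0+4·1+1·0 = 6 | 3·2 = 6
G: 2·6+6·0+1·0+4·1+1·5 = 21 | 3·7 = 21
gcd(2,6,1,4,1,3) = 1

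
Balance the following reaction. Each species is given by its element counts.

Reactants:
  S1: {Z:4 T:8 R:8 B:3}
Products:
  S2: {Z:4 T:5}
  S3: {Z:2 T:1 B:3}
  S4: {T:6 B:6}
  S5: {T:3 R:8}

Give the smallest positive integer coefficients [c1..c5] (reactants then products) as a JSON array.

Z: 6·4 = 24 | 4·4+4·2+1·0+6·0 = 24
T: 6·8 = 48 | 4·5+4·1+1·6+6·3 = 48
R: 6·8 = 48 | 4·0+4·0+1·0+6·8 = 48
B: 6·3 = 18 | 4·0+4·3+1·6+6·0 = 18
gcd(6,4,4,1,6) = 1

Coefficients: [6, 4, 4, 1, 6]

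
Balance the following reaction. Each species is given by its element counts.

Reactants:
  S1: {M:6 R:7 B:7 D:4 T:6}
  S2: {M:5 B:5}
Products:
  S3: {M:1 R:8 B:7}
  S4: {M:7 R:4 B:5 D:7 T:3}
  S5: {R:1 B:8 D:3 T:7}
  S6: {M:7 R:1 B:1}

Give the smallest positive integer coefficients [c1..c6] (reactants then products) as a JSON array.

M: 4·6+4·5 = 44 | 2·1+1·7+3·0+5·7 = 44
R: 4·7+4·0 = 28 | 2·8+1·4+3·1+5·1 = 28
B: 4·7+4·5 = 48 | 2·7+1·5+3·8+5·1 = 48
D: 4·4+4·0 = 16 | 2·0+1·7+3·3+5·0 = 16
T: 4·6+4·0 = 24 | 2·0+1·3+3·7+5·0 = 24
gcd(4,4,2,1,3,5) = 1

Coefficients: [4, 4, 2, 1, 3, 5]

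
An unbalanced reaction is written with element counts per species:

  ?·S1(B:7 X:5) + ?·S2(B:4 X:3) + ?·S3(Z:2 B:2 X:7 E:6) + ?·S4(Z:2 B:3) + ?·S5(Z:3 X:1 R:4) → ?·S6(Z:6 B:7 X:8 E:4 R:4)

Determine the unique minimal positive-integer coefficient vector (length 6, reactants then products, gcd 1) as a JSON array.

Coefficients: [1, 3, 4, 5, 6, 6]

Z: 1·0+3·0+4·2+5·2+6·3 = 36 | 6·6 = 36
B: 1·7+3·4+4·2+5·3+6·0 = 42 | 6·7 = 42
X: 1·5+3·3+4·7+5·0+6·1 = 48 | 6·8 = 48
E: 1·0+3·0+4·6+5·0+6·0 = 24 | 6·4 = 24
R: 1·0+3·0+4·0+5·0+6·4 = 24 | 6·4 = 24
gcd(1,3,4,5,6,6) = 1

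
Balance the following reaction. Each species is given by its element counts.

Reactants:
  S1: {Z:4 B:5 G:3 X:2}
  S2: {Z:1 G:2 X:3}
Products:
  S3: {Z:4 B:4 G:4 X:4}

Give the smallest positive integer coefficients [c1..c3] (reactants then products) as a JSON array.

Z: 4·4+4·1 = 20 | 5·4 = 20
B: 4·5+4·0 = 20 | 5·4 = 20
G: 4·3+4·2 = 20 | 5·4 = 20
X: 4·2+4·3 = 20 | 5·4 = 20
gcd(4,4,5) = 1

Coefficients: [4, 4, 5]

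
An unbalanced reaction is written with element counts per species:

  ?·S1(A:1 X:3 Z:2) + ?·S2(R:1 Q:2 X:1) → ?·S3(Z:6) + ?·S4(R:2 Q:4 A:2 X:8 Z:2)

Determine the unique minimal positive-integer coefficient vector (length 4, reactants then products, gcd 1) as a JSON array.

R: 6·0+6·1 = 6 | 1·0+3·2 = 6
Q: 6·0+6·2 = 12 | 1·0+3·4 = 12
A: 6·1+6·0 = 6 | 1·0+3·2 = 6
X: 6·3+6·1 = 24 | 1·0+3·8 = 24
Z: 6·2+6·0 = 12 | 1·6+3·2 = 12
gcd(6,6,1,3) = 1

Coefficients: [6, 6, 1, 3]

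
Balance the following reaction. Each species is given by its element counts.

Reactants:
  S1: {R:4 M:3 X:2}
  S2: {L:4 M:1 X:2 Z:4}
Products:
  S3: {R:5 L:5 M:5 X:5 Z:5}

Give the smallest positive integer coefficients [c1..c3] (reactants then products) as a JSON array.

R: 5·4+5·0 = 20 | 4·5 = 20
L: 5·0+5·4 = 20 | 4·5 = 20
M: 5·3+5·1 = 20 | 4·5 = 20
X: 5·2+5·2 = 20 | 4·5 = 20
Z: 5·0+5·4 = 20 | 4·5 = 20
gcd(5,5,4) = 1

Coefficients: [5, 5, 4]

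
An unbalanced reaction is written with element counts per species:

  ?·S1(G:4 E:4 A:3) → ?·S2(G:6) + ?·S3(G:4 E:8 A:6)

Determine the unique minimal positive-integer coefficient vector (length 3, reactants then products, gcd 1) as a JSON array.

Coefficients: [6, 2, 3]

G: 6·4 = 24 | 2·6+3·4 = 24
E: 6·4 = 24 | 2·0+3·8 = 24
A: 6·3 = 18 | 2·0+3·6 = 18
gcd(6,2,3) = 1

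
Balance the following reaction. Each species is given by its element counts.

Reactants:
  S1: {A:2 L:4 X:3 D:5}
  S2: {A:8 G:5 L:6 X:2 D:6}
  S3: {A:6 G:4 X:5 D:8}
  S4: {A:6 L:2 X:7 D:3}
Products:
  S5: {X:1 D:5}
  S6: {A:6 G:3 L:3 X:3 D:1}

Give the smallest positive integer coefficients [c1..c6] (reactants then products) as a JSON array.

A: 1·2+2·8+2·6+1·6 = 36 | 6·0+6·6 = 36
G: 1·0+2·5+2·4+1·0 = 18 | 6·0+6·3 = 18
L: 1·4+2·6+2·0+1·2 = 18 | 6·0+6·3 = 18
X: 1·3+2·2+2·5+1·7 = 24 | 6·1+6·3 = 24
D: 1·5+2·6+2·8+1·3 = 36 | 6·5+6·1 = 36
gcd(1,2,2,1,6,6) = 1

Coefficients: [1, 2, 2, 1, 6, 6]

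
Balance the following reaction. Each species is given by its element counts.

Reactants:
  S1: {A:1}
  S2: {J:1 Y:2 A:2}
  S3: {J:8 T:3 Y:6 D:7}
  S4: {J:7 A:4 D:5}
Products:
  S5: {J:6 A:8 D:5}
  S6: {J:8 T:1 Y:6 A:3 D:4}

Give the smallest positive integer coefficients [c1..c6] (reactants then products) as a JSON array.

Coefficients: [5, 6, 1, 4, 3, 3]

J: 5·0+6·1+1·8+4·7 = 42 | 3·6+3·8 = 42
T: 5·0+6·0+1·3+4·0 = 3 | 3·0+3·1 = 3
Y: 5·0+6·2+1·6+4·0 = 18 | 3·0+3·6 = 18
A: 5·1+6·2+1·0+4·4 = 33 | 3·8+3·3 = 33
D: 5·0+6·0+1·7+4·5 = 27 | 3·5+3·4 = 27
gcd(5,6,1,4,3,3) = 1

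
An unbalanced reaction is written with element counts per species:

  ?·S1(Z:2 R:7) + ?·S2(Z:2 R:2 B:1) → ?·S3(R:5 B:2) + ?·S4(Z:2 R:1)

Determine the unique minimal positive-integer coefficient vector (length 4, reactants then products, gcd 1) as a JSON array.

Coefficients: [1, 4, 2, 5]

Z: 1·2+4·2 = 10 | 2·0+5·2 = 10
R: 1·7+4·2 = 15 | 2·5+5·1 = 15
B: 1·0+4·1 = 4 | 2·2+5·0 = 4
gcd(1,4,2,5) = 1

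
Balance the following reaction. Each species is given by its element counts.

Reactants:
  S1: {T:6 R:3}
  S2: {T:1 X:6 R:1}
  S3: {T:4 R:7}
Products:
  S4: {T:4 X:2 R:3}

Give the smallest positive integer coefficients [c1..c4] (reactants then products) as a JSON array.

T: 3·6+2·1+1·4 = 24 | 6·4 = 24
X: 3·0+2·6+1·0 = 12 | 6·2 = 12
R: 3·3+2·1+1·7 = 18 | 6·3 = 18
gcd(3,2,1,6) = 1

Coefficients: [3, 2, 1, 6]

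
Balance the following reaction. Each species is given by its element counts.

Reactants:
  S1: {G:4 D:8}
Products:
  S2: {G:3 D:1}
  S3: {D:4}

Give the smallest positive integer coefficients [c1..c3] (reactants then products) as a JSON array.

Coefficients: [3, 4, 5]

G: 3·4 = 12 | 4·3+5·0 = 12
D: 3·8 = 24 | 4·1+5·4 = 24
gcd(3,4,5) = 1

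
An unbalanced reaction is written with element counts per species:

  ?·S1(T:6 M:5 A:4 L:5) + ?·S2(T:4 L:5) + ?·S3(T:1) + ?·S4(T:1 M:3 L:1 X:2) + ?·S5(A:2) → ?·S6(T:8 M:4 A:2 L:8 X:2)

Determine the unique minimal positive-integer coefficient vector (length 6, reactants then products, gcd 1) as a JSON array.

T: 1·6+6·4+5·1+5·1+3·0 = 40 | 5·8 = 40
M: 1·5+6·0+5·0+5·3+3·0 = 20 | 5·4 = 20
A: 1·4+6·0+5·0+5·0+3·2 = 10 | 5·2 = 10
L: 1·5+6·5+5·0+5·1+3·0 = 40 | 5·8 = 40
X: 1·0+6·0+5·0+5·2+3·0 = 10 | 5·2 = 10
gcd(1,6,5,5,3,5) = 1

Coefficients: [1, 6, 5, 5, 3, 5]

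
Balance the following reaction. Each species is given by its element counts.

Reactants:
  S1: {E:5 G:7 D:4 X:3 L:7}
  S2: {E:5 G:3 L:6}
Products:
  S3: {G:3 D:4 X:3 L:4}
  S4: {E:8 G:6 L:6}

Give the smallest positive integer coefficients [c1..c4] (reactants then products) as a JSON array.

E: 6·5+2·5 = 40 | 6·0+5·8 = 40
G: 6·7+2·3 = 48 | 6·3+5·6 = 48
D: 6·4+2·0 = 24 | 6·4+5·0 = 24
X: 6·3+2·0 = 18 | 6·3+5·0 = 18
L: 6·7+2·6 = 54 | 6·4+5·6 = 54
gcd(6,2,6,5) = 1

Coefficients: [6, 2, 6, 5]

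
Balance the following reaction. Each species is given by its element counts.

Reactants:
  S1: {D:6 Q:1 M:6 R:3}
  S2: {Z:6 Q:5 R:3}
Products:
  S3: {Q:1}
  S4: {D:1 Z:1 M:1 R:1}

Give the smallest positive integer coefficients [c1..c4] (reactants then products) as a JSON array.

D: 1·6+1·0 = 6 | 6·0+6·1 = 6
Z: 1·0+1·6 = 6 | 6·0+6·1 = 6
Q: 1·1+1·5 = 6 | 6·1+6·0 = 6
M: 1·6+1·0 = 6 | 6·0+6·1 = 6
R: 1·3+1·3 = 6 | 6·0+6·1 = 6
gcd(1,1,6,6) = 1

Coefficients: [1, 1, 6, 6]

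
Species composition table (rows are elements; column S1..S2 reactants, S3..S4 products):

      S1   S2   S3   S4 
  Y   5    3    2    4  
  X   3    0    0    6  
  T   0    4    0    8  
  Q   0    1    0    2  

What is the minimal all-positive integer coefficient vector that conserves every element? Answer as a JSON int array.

Y: 2·5+2·3 = 16 | 6·2+1·4 = 16
X: 2·3+2·0 = 6 | 6·0+1·6 = 6
T: 2·0+2·4 = 8 | 6·0+1·8 = 8
Q: 2·0+2·1 = 2 | 6·0+1·2 = 2
gcd(2,2,6,1) = 1

Coefficients: [2, 2, 6, 1]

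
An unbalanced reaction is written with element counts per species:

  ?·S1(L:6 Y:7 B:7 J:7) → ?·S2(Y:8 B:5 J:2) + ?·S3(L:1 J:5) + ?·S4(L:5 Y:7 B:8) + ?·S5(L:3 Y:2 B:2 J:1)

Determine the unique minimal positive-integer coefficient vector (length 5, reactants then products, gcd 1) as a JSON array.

L: 5·6 = 30 | 1·0+6·1+3·5+3·3 = 30
Y: 5·7 = 35 | 1·8+6·0+3·7+3·2 = 35
B: 5·7 = 35 | 1·5+6·0+3·8+3·2 = 35
J: 5·7 = 35 | 1·2+6·5+3·0+3·1 = 35
gcd(5,1,6,3,3) = 1

Coefficients: [5, 1, 6, 3, 3]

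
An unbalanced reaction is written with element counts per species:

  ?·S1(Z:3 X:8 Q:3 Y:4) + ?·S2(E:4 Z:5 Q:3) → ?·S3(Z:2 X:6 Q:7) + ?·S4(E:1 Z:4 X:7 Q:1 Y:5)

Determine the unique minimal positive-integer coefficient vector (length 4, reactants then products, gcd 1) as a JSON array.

E: 5·0+1·4 = 4 | 2·0+4·1 = 4
Z: 5·3+1·5 = 20 | 2·2+4·4 = 20
X: 5·8+1·0 = 40 | 2·6+4·7 = 40
Q: 5·3+1·3 = 18 | 2·7+4·1 = 18
Y: 5·4+1·0 = 20 | 2·0+4·5 = 20
gcd(5,1,2,4) = 1

Coefficients: [5, 1, 2, 4]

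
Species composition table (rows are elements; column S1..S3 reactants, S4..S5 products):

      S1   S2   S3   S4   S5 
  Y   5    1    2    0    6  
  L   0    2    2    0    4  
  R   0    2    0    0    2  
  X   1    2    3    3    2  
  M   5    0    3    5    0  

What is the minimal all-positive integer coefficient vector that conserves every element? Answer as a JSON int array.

Coefficients: [3, 5, 5, 6, 5]

Y: 3·5+5·1+5·2 = 30 | 6·0+5·6 = 30
L: 3·0+5·2+5·2 = 20 | 6·0+5·4 = 20
R: 3·0+5·2+5·0 = 10 | 6·0+5·2 = 10
X: 3·1+5·2+5·3 = 28 | 6·3+5·2 = 28
M: 3·5+5·0+5·3 = 30 | 6·5+5·0 = 30
gcd(3,5,5,6,5) = 1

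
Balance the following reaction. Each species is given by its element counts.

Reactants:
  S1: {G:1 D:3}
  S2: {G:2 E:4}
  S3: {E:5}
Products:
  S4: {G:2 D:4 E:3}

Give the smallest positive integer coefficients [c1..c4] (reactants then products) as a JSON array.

Coefficients: [4, 1, 1, 3]

G: 4·1+1·2+1·0 = 6 | 3·2 = 6
D: 4·3+1·0+1·0 = 12 | 3·4 = 12
E: 4·0+1·4+1·5 = 9 | 3·3 = 9
gcd(4,1,1,3) = 1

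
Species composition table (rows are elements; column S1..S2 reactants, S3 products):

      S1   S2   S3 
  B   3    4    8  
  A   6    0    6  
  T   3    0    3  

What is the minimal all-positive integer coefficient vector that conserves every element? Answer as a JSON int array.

B: 4·3+5·4 = 32 | 4·8 = 32
A: 4·6+5·0 = 24 | 4·6 = 24
T: 4·3+5·0 = 12 | 4·3 = 12
gcd(4,5,4) = 1

Coefficients: [4, 5, 4]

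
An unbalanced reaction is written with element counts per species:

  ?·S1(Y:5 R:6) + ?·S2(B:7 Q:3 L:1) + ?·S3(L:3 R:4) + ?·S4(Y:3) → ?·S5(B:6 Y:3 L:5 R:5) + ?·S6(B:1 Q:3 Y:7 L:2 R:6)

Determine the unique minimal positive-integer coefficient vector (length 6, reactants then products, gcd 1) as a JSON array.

Coefficients: [1, 2, 4, 5, 2, 2]

B: 1·0+2·7+4·0+5·0 = 14 | 2·6+2·1 = 14
Q: 1·0+2·3+4·0+5·0 = 6 | 2·0+2·3 = 6
Y: 1·5+2·0+4·0+5·3 = 20 | 2·3+2·7 = 20
L: 1·0+2·1+4·3+5·0 = 14 | 2·5+2·2 = 14
R: 1·6+2·0+4·4+5·0 = 22 | 2·5+2·6 = 22
gcd(1,2,4,5,2,2) = 1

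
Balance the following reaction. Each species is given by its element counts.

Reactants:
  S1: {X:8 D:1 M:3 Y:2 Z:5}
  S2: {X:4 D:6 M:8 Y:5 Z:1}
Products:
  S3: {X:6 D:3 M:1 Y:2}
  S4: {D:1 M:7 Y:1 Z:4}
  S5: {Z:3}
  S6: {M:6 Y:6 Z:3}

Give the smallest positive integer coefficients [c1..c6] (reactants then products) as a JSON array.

Coefficients: [3, 3, 6, 3, 1, 1]

X: 3·8+3·4 = 36 | 6·6+3·0+1·0+1·0 = 36
D: 3·1+3·6 = 21 | 6·3+3·1+1·0+1·0 = 21
M: 3·3+3·8 = 33 | 6·1+3·7+1·0+1·6 = 33
Y: 3·2+3·5 = 21 | 6·2+3·1+1·0+1·6 = 21
Z: 3·5+3·1 = 18 | 6·0+3·4+1·3+1·3 = 18
gcd(3,3,6,3,1,1) = 1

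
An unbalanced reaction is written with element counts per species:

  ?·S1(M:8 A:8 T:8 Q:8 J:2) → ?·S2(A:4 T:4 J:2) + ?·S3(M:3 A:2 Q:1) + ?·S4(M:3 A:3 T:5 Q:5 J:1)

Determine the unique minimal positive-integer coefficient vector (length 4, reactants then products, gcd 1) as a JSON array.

M: 3·8 = 24 | 1·0+4·3+4·3 = 24
A: 3·8 = 24 | 1·4+4·2+4·3 = 24
T: 3·8 = 24 | 1·4+4·0+4·5 = 24
Q: 3·8 = 24 | 1·0+4·1+4·5 = 24
J: 3·2 = 6 | 1·2+4·0+4·1 = 6
gcd(3,1,4,4) = 1

Coefficients: [3, 1, 4, 4]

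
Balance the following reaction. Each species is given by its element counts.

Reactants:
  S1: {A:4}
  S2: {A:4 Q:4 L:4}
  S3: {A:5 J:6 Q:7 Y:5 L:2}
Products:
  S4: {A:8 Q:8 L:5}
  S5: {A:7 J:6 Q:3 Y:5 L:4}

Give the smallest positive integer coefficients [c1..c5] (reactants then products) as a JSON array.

Coefficients: [3, 6, 2, 4, 2]

A: 3·4+6·4+2·5 = 46 | 4·8+2·7 = 46
J: 3·0+6·0+2·6 = 12 | 4·0+2·6 = 12
Q: 3·0+6·4+2·7 = 38 | 4·8+2·3 = 38
Y: 3·0+6·0+2·5 = 10 | 4·0+2·5 = 10
L: 3·0+6·4+2·2 = 28 | 4·5+2·4 = 28
gcd(3,6,2,4,2) = 1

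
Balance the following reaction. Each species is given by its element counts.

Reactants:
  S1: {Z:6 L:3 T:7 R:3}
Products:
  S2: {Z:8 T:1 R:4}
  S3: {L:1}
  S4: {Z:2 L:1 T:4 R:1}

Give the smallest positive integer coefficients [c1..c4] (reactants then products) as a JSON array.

Coefficients: [3, 1, 4, 5]

Z: 3·6 = 18 | 1·8+4·0+5·2 = 18
L: 3·3 = 9 | 1·0+4·1+5·1 = 9
T: 3·7 = 21 | 1·1+4·0+5·4 = 21
R: 3·3 = 9 | 1·4+4·0+5·1 = 9
gcd(3,1,4,5) = 1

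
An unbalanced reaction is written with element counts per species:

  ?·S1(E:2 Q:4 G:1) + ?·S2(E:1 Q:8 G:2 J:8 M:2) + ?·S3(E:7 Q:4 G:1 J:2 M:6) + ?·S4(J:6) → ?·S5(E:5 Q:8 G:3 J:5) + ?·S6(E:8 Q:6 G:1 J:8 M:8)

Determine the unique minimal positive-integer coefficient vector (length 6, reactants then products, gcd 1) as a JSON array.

Coefficients: [3, 1, 5, 4, 2, 4]

E: 3·2+1·1+5·7+4·0 = 42 | 2·5+4·8 = 42
Q: 3·4+1·8+5·4+4·0 = 40 | 2·8+4·6 = 40
G: 3·1+1·2+5·1+4·0 = 10 | 2·3+4·1 = 10
J: 3·0+1·8+5·2+4·6 = 42 | 2·5+4·8 = 42
M: 3·0+1·2+5·6+4·0 = 32 | 2·0+4·8 = 32
gcd(3,1,5,4,2,4) = 1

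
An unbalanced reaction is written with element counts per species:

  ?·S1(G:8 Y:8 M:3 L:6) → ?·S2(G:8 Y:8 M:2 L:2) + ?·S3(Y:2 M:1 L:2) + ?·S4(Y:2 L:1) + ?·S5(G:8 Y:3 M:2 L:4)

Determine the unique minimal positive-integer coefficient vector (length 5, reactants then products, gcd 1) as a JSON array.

G: 3·8 = 24 | 1·8+3·0+2·0+2·8 = 24
Y: 3·8 = 24 | 1·8+3·2+2·2+2·3 = 24
M: 3·3 = 9 | 1·2+3·1+2·0+2·2 = 9
L: 3·6 = 18 | 1·2+3·2+2·1+2·4 = 18
gcd(3,1,3,2,2) = 1

Coefficients: [3, 1, 3, 2, 2]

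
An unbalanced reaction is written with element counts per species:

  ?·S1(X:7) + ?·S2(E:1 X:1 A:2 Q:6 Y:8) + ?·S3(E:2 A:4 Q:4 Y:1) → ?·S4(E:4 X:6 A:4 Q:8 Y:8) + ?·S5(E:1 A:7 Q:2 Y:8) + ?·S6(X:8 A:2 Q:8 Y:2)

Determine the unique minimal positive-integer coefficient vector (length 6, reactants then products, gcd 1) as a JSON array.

Coefficients: [6, 6, 6, 4, 2, 3]

E: 6·0+6·1+6·2 = 18 | 4·4+2·1+3·0 = 18
X: 6·7+6·1+6·0 = 48 | 4·6+2·0+3·8 = 48
A: 6·0+6·2+6·4 = 36 | 4·4+2·7+3·2 = 36
Q: 6·0+6·6+6·4 = 60 | 4·8+2·2+3·8 = 60
Y: 6·0+6·8+6·1 = 54 | 4·8+2·8+3·2 = 54
gcd(6,6,6,4,2,3) = 1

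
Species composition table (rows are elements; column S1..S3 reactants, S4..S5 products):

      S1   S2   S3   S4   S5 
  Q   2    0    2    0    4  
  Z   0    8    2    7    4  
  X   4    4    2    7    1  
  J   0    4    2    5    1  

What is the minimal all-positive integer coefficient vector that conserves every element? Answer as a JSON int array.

Q: 3·2+6·0+5·2 = 16 | 6·0+4·4 = 16
Z: 3·0+6·8+5·2 = 58 | 6·7+4·4 = 58
X: 3·4+6·4+5·2 = 46 | 6·7+4·1 = 46
J: 3·0+6·4+5·2 = 34 | 6·5+4·1 = 34
gcd(3,6,5,6,4) = 1

Coefficients: [3, 6, 5, 6, 4]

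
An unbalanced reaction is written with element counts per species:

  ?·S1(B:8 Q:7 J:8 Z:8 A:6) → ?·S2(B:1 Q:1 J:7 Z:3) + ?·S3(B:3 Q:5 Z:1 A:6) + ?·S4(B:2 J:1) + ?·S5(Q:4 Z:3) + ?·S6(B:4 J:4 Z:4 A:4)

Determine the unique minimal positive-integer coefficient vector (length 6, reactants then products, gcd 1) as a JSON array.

Coefficients: [4, 2, 2, 6, 4, 3]

B: 4·8 = 32 | 2·1+2·3+6·2+4·0+3·4 = 32
Q: 4·7 = 28 | 2·1+2·5+6·0+4·4+3·0 = 28
J: 4·8 = 32 | 2·7+2·0+6·1+4·0+3·4 = 32
Z: 4·8 = 32 | 2·3+2·1+6·0+4·3+3·4 = 32
A: 4·6 = 24 | 2·0+2·6+6·0+4·0+3·4 = 24
gcd(4,2,2,6,4,3) = 1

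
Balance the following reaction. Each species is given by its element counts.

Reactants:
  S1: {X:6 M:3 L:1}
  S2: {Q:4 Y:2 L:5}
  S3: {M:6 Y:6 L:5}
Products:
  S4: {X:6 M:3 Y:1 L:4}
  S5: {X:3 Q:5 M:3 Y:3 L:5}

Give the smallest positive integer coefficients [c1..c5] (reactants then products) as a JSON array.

Coefficients: [6, 5, 1, 4, 4]

X: 6·6+5·0+1·0 = 36 | 4·6+4·3 = 36
Q: 6·0+5·4+1·0 = 20 | 4·0+4·5 = 20
M: 6·3+5·0+1·6 = 24 | 4·3+4·3 = 24
Y: 6·0+5·2+1·6 = 16 | 4·1+4·3 = 16
L: 6·1+5·5+1·5 = 36 | 4·4+4·5 = 36
gcd(6,5,1,4,4) = 1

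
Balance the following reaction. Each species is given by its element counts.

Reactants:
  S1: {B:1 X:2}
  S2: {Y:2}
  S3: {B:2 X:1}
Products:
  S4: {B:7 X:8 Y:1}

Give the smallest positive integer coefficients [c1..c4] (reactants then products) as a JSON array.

Coefficients: [6, 1, 4, 2]

B: 6·1+1·0+4·2 = 14 | 2·7 = 14
X: 6·2+1·0+4·1 = 16 | 2·8 = 16
Y: 6·0+1·2+4·0 = 2 | 2·1 = 2
gcd(6,1,4,2) = 1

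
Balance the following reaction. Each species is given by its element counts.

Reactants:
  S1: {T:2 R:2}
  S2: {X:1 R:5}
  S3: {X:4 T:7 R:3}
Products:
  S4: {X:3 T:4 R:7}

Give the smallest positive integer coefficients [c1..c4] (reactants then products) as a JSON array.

X: 1·0+4·1+2·4 = 12 | 4·3 = 12
T: 1·2+4·0+2·7 = 16 | 4·4 = 16
R: 1·2+4·5+2·3 = 28 | 4·7 = 28
gcd(1,4,2,4) = 1

Coefficients: [1, 4, 2, 4]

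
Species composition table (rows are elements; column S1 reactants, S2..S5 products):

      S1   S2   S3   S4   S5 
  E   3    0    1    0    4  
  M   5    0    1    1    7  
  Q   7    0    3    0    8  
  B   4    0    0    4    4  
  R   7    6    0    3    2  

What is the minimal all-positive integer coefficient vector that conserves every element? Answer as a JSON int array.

E: 4·3 = 12 | 3·0+4·1+2·0+2·4 = 12
M: 4·5 = 20 | 3·0+4·1+2·1+2·7 = 20
Q: 4·7 = 28 | 3·0+4·3+2·0+2·8 = 28
B: 4·4 = 16 | 3·0+4·0+2·4+2·4 = 16
R: 4·7 = 28 | 3·6+4·0+2·3+2·2 = 28
gcd(4,3,4,2,2) = 1

Coefficients: [4, 3, 4, 2, 2]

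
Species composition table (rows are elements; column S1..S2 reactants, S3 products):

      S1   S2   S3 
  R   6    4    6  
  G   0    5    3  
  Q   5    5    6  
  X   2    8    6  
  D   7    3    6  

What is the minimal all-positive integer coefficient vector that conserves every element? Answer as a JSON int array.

R: 3·6+3·4 = 30 | 5·6 = 30
G: 3·0+3·5 = 15 | 5·3 = 15
Q: 3·5+3·5 = 30 | 5·6 = 30
X: 3·2+3·8 = 30 | 5·6 = 30
D: 3·7+3·3 = 30 | 5·6 = 30
gcd(3,3,5) = 1

Coefficients: [3, 3, 5]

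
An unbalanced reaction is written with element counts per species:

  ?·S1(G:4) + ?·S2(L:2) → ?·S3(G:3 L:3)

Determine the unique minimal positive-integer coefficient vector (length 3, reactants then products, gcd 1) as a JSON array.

Coefficients: [3, 6, 4]

G: 3·4+6·0 = 12 | 4·3 = 12
L: 3·0+6·2 = 12 | 4·3 = 12
gcd(3,6,4) = 1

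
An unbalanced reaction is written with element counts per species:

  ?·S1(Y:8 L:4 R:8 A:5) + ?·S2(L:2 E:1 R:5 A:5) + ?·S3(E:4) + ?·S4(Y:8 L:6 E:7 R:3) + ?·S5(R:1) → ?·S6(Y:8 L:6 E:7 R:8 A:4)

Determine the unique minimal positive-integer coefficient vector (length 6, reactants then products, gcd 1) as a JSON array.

Y: 2·8+2·0+3·0+3·8+5·0 = 40 | 5·8 = 40
L: 2·4+2·2+3·0+3·6+5·0 = 30 | 5·6 = 30
E: 2·0+2·1+3·4+3·7+5·0 = 35 | 5·7 = 35
R: 2·8+2·5+3·0+3·3+5·1 = 40 | 5·8 = 40
A: 2·5+2·5+3·0+3·0+5·0 = 20 | 5·4 = 20
gcd(2,2,3,3,5,5) = 1

Coefficients: [2, 2, 3, 3, 5, 5]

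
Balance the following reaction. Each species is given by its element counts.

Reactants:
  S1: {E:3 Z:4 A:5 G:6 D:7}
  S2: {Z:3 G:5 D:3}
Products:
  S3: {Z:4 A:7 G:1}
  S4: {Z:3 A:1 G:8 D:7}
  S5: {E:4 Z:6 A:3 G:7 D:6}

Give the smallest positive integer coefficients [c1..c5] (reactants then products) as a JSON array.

Coefficients: [4, 6, 1, 4, 3]

E: 4·3+6·0 = 12 | 1·0+4·0+3·4 = 12
Z: 4·4+6·3 = 34 | 1·4+4·3+3·6 = 34
A: 4·5+6·0 = 20 | 1·7+4·1+3·3 = 20
G: 4·6+6·5 = 54 | 1·1+4·8+3·7 = 54
D: 4·7+6·3 = 46 | 1·0+4·7+3·6 = 46
gcd(4,6,1,4,3) = 1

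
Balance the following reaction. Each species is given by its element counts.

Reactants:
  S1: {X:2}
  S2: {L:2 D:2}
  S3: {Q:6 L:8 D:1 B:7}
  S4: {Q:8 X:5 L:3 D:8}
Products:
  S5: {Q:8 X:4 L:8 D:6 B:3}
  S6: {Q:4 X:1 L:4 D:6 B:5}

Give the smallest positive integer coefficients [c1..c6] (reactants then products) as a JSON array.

Coefficients: [3, 6, 4, 4, 6, 2]

Q: 3·0+6·0+4·6+4·8 = 56 | 6·8+2·4 = 56
X: 3·2+6·0+4·0+4·5 = 26 | 6·4+2·1 = 26
L: 3·0+6·2+4·8+4·3 = 56 | 6·8+2·4 = 56
D: 3·0+6·2+4·1+4·8 = 48 | 6·6+2·6 = 48
B: 3·0+6·0+4·7+4·0 = 28 | 6·3+2·5 = 28
gcd(3,6,4,4,6,2) = 1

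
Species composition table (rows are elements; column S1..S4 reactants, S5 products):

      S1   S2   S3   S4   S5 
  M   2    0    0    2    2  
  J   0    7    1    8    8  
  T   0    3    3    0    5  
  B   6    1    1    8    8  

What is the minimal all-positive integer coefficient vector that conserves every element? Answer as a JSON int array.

M: 5·2+5·0+5·0+1·2 = 12 | 6·2 = 12
J: 5·0+5·7+5·1+1·8 = 48 | 6·8 = 48
T: 5·0+5·3+5·3+1·0 = 30 | 6·5 = 30
B: 5·6+5·1+5·1+1·8 = 48 | 6·8 = 48
gcd(5,5,5,1,6) = 1

Coefficients: [5, 5, 5, 1, 6]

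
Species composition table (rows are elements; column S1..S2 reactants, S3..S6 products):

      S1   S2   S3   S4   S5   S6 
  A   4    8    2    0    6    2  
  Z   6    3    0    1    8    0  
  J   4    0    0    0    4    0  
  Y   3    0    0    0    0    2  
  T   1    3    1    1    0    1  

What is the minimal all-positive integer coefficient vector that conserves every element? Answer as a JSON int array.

A: 2·4+2·8 = 24 | 3·2+2·0+2·6+3·2 = 24
Z: 2·6+2·3 = 18 | 3·0+2·1+2·8+3·0 = 18
J: 2·4+2·0 = 8 | 3·0+2·0+2·4+3·0 = 8
Y: 2·3+2·0 = 6 | 3·0+2·0+2·0+3·2 = 6
T: 2·1+2·3 = 8 | 3·1+2·1+2·0+3·1 = 8
gcd(2,2,3,2,2,3) = 1

Coefficients: [2, 2, 3, 2, 2, 3]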